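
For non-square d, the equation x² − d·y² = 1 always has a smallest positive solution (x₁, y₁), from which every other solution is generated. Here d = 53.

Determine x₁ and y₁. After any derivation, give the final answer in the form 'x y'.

d=53: √d = [7; 3,1,1,3,14] (ℓ=5, odd), read p_9/q_9
step 0: (7, 1)  from 7·(1,0) + (0,1)
…
step 8: (18557, 2549)  from 1·(10578,1453) + (7979,1096)
step 9: (66249, 9100)  from 3·(18557,2549) + (10578,1453)
→ (66249, 9100).  Check: 66249²=4388930001, 53·9100²=4388930000, difference 1.

66249 9100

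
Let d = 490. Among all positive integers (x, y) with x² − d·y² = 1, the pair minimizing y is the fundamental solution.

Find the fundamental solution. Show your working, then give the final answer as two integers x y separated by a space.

d=490: √d = [22; 7,2,1,4,4,4,1,2,7,44] (ℓ=10, even), read p_9/q_9
step 0: (22, 1)  from 22·(1,0) + (0,1)
…
step 2: (332, 15)  from 2·(155,7) + (22,1)
step 3: (487, 22)  from 1·(332,15) + (155,7)
step 4: (2280, 103)  from 4·(487,22) + (332,15)
…
step 6: (40708, 1839)  from 4·(9607,434) + (2280,103)
step 7: (50315, 2273)  from 1·(40708,1839) + (9607,434)
step 8: (141338, 6385)  from 2·(50315,2273) + (40708,1839)
step 9: (1039681, 46968)  from 7·(141338,6385) + (50315,2273)
(x₁, y₁) = (1039681, 46968);  1039681² − 490·46968² = 1 ✓

1039681 46968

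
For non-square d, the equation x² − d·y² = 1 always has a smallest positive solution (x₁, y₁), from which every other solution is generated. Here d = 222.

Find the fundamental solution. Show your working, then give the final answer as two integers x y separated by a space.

149 10

√222 = [14; 1,8,1,28, …], period ℓ=4 (even) → k=3
k=0  a_k=14  p_k/q_k = 14/1
…
k=2  a_k=8  p_k/q_k = 134/9
k=3  a_k=1  p_k/q_k = 149/10
fundamental: x₁=149, y₁=10  (since 22201 − 222·100 = 1)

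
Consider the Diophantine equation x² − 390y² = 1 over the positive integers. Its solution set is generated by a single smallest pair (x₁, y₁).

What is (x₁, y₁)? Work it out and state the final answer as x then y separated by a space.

79 4

[19; 1,2,1,38] for √390; ℓ=4 ⇒ convergent index 3
i=0: a=19 ⇒ p=19, q=1
i=1: a=1 ⇒ p=20, q=1
i=2: a=2 ⇒ p=59, q=3
i=3: a=1 ⇒ p=79, q=4
→ (79, 4).  Check: 79²=6241, 390·4²=6240, difference 1.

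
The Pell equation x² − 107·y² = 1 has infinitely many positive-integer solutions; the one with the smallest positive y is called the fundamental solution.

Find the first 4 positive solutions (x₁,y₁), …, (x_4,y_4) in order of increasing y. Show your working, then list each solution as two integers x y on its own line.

962 93
1850887 178932
3561105626 344265075
6851565373537 662365825368

[10; 2,1,9,1,2,20] for √107; ℓ=6 ⇒ convergent index 5
k=0  a_k=10  p_k/q_k = 10/1
k=1  a_k=2  p_k/q_k = 21/2
k=2  a_k=1  p_k/q_k = 31/3
…
k=4  a_k=1  p_k/q_k = 331/32
k=5  a_k=2  p_k/q_k = 962/93
→ (962, 93).  Check: 962²=925444, 107·93²=925443, difference 1.
k=2:  x_2 = 962·962+107·93·93 = 1850887,  y_2 = 962·93+93·962 = 178932
k=3:  x_3 = 962·1850887+107·93·178932 = 3561105626,  y_3 = 962·178932+93·1850887 = 344265075
k=4:  x_4 = 962·3561105626+107·93·344265075 = 6851565373537,  y_4 = 962·344265075+93·3561105626 = 662365825368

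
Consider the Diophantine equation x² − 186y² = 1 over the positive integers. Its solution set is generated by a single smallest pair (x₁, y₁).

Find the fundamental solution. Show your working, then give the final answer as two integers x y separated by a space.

[13; 1,1,1,3,4,3,1,1,1,26] for √186; ℓ=10 ⇒ convergent index 9
k=0  a_k=13  p_k/q_k = 13/1
k=1  a_k=1  p_k/q_k = 14/1
…
k=4  a_k=3  p_k/q_k = 150/11
k=5  a_k=4  p_k/q_k = 641/47
k=6  a_k=3  p_k/q_k = 2073/152
…
k=8  a_k=1  p_k/q_k = 4787/351
k=9  a_k=1  p_k/q_k = 7501/550
fundamental: x₁=7501, y₁=550  (since 56265001 − 186·302500 = 1)

7501 550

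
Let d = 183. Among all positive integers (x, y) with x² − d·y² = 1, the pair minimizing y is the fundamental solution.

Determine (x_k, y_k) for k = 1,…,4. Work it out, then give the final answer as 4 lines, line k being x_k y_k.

√183 = [13; 1,1,8,1,1,26, …], period ℓ=6 (even) → k=5
i=0: a=13 ⇒ p=13, q=1
i=1: a=1 ⇒ p=14, q=1
i=2: a=1 ⇒ p=27, q=2
i=3: a=8 ⇒ p=230, q=17
i=4: a=1 ⇒ p=257, q=19
i=5: a=1 ⇒ p=487, q=36
→ (487, 36).  Check: 487²=237169, 183·36²=237168, difference 1.
(487+36√183)^2 = 474337 + 35064√183
(487+36√183)^3 = 462003751 + 34152300√183
(487+36√183)^4 = 449991179137 + 33264305136√183

487 36
474337 35064
462003751 34152300
449991179137 33264305136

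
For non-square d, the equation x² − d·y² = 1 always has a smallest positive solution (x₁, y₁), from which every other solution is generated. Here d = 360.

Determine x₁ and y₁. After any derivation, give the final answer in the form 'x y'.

√360 = [18; 1,36, …], period ℓ=2 (even) → k=1
i=0: a=18 ⇒ p=18, q=1
i=1: a=1 ⇒ p=19, q=1
→ (19, 1).  Check: 19²=361, 360·1²=360, difference 1.

19 1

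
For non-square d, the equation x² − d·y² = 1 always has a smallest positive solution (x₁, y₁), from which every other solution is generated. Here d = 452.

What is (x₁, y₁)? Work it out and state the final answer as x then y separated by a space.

1204353 56648

[21; 3,1,5,3,10,3,5,1,3,42] for √452; ℓ=10 ⇒ convergent index 9
k=0  a_k=21  p_k/q_k = 21/1
…
k=8  a_k=1  p_k/q_k = 313483/14745
k=9  a_k=3  p_k/q_k = 1204353/56648
→ (1204353, 56648).  Check: 1204353²=1450466148609, 452·56648²=1450466148608, difference 1.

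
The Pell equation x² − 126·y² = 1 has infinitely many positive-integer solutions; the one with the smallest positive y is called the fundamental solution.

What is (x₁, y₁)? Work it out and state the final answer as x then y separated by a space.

449 40

d=126: √d = [11; 4,2,4,22] (ℓ=4, even), read p_3/q_3
i=0: a=11 ⇒ p=11, q=1
…
i=2: a=2 ⇒ p=101, q=9
i=3: a=4 ⇒ p=449, q=40
fundamental: x₁=449, y₁=40  (since 201601 − 126·1600 = 1)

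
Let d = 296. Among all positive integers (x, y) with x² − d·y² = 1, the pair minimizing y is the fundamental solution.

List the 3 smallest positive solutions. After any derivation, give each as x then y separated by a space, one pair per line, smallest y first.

3699 215
27365201 1590570
202447753299 11767036645

√296 = [17; 4,1,7,1,4,34, …], period ℓ=6 (even) → k=5
k=0  a_k=17  p_k/q_k = 17/1
k=1  a_k=4  p_k/q_k = 69/4
k=2  a_k=1  p_k/q_k = 86/5
k=3  a_k=7  p_k/q_k = 671/39
k=4  a_k=1  p_k/q_k = 757/44
k=5  a_k=4  p_k/q_k = 3699/215
fundamental: x₁=3699, y₁=215  (since 13682601 − 296·46225 = 1)
k=2:  x_2 = 3699·3699+296·215·215 = 27365201,  y_2 = 3699·215+215·3699 = 1590570
k=3:  x_3 = 3699·27365201+296·215·1590570 = 202447753299,  y_3 = 3699·1590570+215·27365201 = 11767036645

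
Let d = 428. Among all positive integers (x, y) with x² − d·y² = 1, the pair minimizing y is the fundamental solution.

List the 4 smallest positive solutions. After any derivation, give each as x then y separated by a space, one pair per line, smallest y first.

1850887 89466
6851565373537 331182912684
25362946559057703751 1225964295417811950
93887896135702420679780737 4538242753705644230486616

[20; 1,2,4,1,5,10,5,1,4,2,1,40] for √428; ℓ=12 ⇒ convergent index 11
k=0  a_k=20  p_k/q_k = 20/1
k=1  a_k=1  p_k/q_k = 21/1
k=2  a_k=2  p_k/q_k = 62/3
…
k=4  a_k=1  p_k/q_k = 331/16
k=5  a_k=5  p_k/q_k = 1924/93
k=6  a_k=10  p_k/q_k = 19571/946
k=7  a_k=5  p_k/q_k = 99779/4823
k=8  a_k=1  p_k/q_k = 119350/5769
k=9  a_k=4  p_k/q_k = 577179/27899
k=10  a_k=2  p_k/q_k = 1273708/61567
k=11  a_k=1  p_k/q_k = 1850887/89466
→ (1850887, 89466).  Check: 1850887²=3425782686769, 428·89466²=3425782686768, difference 1.
(1850887+89466√428)^2 = 6851565373537 + 331182912684√428
(1850887+89466√428)^3 = 25362946559057703751 + 1225964295417811950√428
(1850887+89466√428)^4 = 93887896135702420679780737 + 4538242753705644230486616√428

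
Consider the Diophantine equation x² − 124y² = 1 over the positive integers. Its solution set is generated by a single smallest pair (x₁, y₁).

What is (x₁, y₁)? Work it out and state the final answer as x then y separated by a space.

4620799 414960

d=124: √d = [11; 7,2,1,1,1,…,2,7,22] (ℓ=16, even), read p_15/q_15
i=0: a=11 ⇒ p=11, q=1
…
i=6: a=3 ⇒ p=2383, q=214
i=7: a=1 ⇒ p=3040, q=273
…
i=10: a=3 ⇒ p=67292, q=6043
…
i=14: a=2 ⇒ p=626251, q=56239
i=15: a=7 ⇒ p=4620799, q=414960
fundamental: x₁=4620799, y₁=414960  (since 21351783398401 − 124·172191801600 = 1)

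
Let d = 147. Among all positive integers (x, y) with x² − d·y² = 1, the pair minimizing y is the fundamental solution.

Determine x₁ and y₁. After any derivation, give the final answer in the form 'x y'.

d=147: √d = [12; 8,24] (ℓ=2, even), read p_1/q_1
k=0  a_k=12  p_k/q_k = 12/1
k=1  a_k=8  p_k/q_k = 97/8
(x₁, y₁) = (97, 8);  97² − 147·8² = 1 ✓

97 8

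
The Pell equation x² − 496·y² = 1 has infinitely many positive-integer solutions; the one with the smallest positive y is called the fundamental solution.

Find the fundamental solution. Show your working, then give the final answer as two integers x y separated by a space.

4620799 207480

√496 → a₀=22, period (3,1,2,4,1,…,1,3,44); ℓ=16 even so k=15
k=0  a_k=22  p_k/q_k = 22/1
…
k=5  a_k=1  p_k/q_k = 1314/59
k=6  a_k=1  p_k/q_k = 2383/107
k=7  a_k=2  p_k/q_k = 6080/273
k=8  a_k=2  p_k/q_k = 14543/653
k=9  a_k=2  p_k/q_k = 35166/1579
k=10  a_k=1  p_k/q_k = 49709/2232
k=11  a_k=1  p_k/q_k = 84875/3811
…
k=13  a_k=2  p_k/q_k = 863293/38763
k=14  a_k=1  p_k/q_k = 1252502/56239
k=15  a_k=3  p_k/q_k = 4620799/207480
fundamental: x₁=4620799, y₁=207480  (since 21351783398401 − 496·43047950400 = 1)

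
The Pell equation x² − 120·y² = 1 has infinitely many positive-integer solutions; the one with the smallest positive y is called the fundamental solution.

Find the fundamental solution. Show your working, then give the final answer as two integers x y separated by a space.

11 1

[10; 1,20] for √120; ℓ=2 ⇒ convergent index 1
k=0  a_k=10  p_k/q_k = 10/1
k=1  a_k=1  p_k/q_k = 11/1
(x₁, y₁) = (11, 1);  11² − 120·1² = 1 ✓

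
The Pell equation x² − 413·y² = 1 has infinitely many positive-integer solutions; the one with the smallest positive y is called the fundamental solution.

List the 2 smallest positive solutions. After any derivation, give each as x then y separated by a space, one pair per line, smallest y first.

√413 = [20; 3,9,1,4,1,9,3,40, …], period ℓ=8 (even) → k=7
i=0: a=20 ⇒ p=20, q=1
i=1: a=3 ⇒ p=61, q=3
…
i=4: a=4 ⇒ p=3089, q=152
…
i=6: a=9 ⇒ p=36560, q=1799
i=7: a=3 ⇒ p=113399, q=5580
→ (113399, 5580).  Check: 113399²=12859333201, 413·5580²=12859333200, difference 1.
(113399+5580√413)^2 = 25718666401 + 1265532840√413

113399 5580
25718666401 1265532840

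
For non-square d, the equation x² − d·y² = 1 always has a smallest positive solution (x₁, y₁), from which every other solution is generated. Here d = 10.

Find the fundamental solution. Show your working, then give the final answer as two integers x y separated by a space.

√10 = [3; 6, …], period ℓ=1 (odd) → k=1
a_0=3:  p_0=3·1+0=3,  q_0=3·0+1=1
a_1=6:  p_1=6·3+1=19,  q_1=6·1+0=6
fundamental: x₁=19, y₁=6  (since 361 − 10·36 = 1)

19 6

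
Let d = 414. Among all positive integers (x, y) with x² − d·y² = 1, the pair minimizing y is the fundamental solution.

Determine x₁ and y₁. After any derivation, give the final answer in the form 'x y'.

d=414: √d = [20; 2,1,7,2,7,1,2,40] (ℓ=8, even), read p_7/q_7
step 0: (20, 1)  from 20·(1,0) + (0,1)
…
step 2: (61, 3)  from 1·(41,2) + (20,1)
step 3: (468, 23)  from 7·(61,3) + (41,2)
…
step 6: (8444, 415)  from 1·(7447,366) + (997,49)
step 7: (24335, 1196)  from 2·(8444,415) + (7447,366)
fundamental: x₁=24335, y₁=1196  (since 592192225 − 414·1430416 = 1)

24335 1196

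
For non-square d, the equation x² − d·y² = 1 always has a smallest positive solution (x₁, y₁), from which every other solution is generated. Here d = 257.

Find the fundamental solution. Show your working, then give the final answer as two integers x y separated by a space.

513 32

d=257: √d = [16; 32] (ℓ=1, odd), read p_1/q_1
step 0: (16, 1)  from 16·(1,0) + (0,1)
step 1: (513, 32)  from 32·(16,1) + (1,0)
(x₁, y₁) = (513, 32);  513² − 257·32² = 1 ✓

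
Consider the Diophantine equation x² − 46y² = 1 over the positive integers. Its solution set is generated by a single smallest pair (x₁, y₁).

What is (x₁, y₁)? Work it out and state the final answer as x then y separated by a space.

[6; 1,3,1,1,2,6,2,1,1,3,1,12] for √46; ℓ=12 ⇒ convergent index 11
k=0  a_k=6  p_k/q_k = 6/1
…
k=8  a_k=1  p_k/q_k = 3147/464
k=9  a_k=1  p_k/q_k = 5297/781
k=10  a_k=3  p_k/q_k = 19038/2807
k=11  a_k=1  p_k/q_k = 24335/3588
→ (24335, 3588).  Check: 24335²=592192225, 46·3588²=592192224, difference 1.

24335 3588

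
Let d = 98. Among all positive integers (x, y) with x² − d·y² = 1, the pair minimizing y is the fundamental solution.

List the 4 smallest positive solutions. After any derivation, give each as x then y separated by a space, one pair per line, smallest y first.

√98 = [9; 1,8,1,18, …], period ℓ=4 (even) → k=3
k=0  a_k=9  p_k/q_k = 9/1
…
k=2  a_k=8  p_k/q_k = 89/9
k=3  a_k=1  p_k/q_k = 99/10
fundamental: x₁=99, y₁=10  (since 9801 − 98·100 = 1)
(99+10√98)^2 = 19601 + 1980√98
(99+10√98)^3 = 3880899 + 392030√98
(99+10√98)^4 = 768398401 + 77619960√98

99 10
19601 1980
3880899 392030
768398401 77619960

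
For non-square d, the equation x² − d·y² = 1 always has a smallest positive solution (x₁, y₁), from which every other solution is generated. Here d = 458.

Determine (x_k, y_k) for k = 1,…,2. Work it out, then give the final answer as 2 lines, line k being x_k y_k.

22899 1070
1048728401 49003860

√458 = [21; 2,2,42, …], period ℓ=3 (odd) → k=5
step 0: (21, 1)  from 21·(1,0) + (0,1)
step 1: (43, 2)  from 2·(21,1) + (1,0)
step 2: (107, 5)  from 2·(43,2) + (21,1)
step 3: (4537, 212)  from 42·(107,5) + (43,2)
step 4: (9181, 429)  from 2·(4537,212) + (107,5)
step 5: (22899, 1070)  from 2·(9181,429) + (4537,212)
fundamental: x₁=22899, y₁=1070  (since 524364201 − 458·1144900 = 1)
k=2:  x_2 = 22899·22899+458·1070·1070 = 1048728401,  y_2 = 22899·1070+1070·22899 = 49003860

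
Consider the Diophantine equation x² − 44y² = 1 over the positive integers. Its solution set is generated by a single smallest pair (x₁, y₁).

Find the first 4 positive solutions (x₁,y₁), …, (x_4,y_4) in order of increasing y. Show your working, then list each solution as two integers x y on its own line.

√44 → a₀=6, period (1,1,1,2,1,1,1,12); ℓ=8 even so k=7
step 0: (6, 1)  from 6·(1,0) + (0,1)
…
step 4: (53, 8)  from 2·(20,3) + (13,2)
…
step 6: (126, 19)  from 1·(73,11) + (53,8)
step 7: (199, 30)  from 1·(126,19) + (73,11)
→ (199, 30).  Check: 199²=39601, 44·30²=39600, difference 1.
n=2: (199,30)∘(199,30) = (199·199+44·30·30, 199·30+30·199) = (79201,11940)
n=3: (79201,11940)∘(199,30) = (199·79201+44·30·11940, 199·11940+30·79201) = (31521799,4752090)
n=4: (31521799,4752090)∘(199,30) = (199·31521799+44·30·4752090, 199·4752090+30·31521799) = (12545596801,1891319880)

199 30
79201 11940
31521799 4752090
12545596801 1891319880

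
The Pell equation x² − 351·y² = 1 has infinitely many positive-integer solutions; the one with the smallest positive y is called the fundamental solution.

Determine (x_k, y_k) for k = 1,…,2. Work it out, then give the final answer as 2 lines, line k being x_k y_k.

[18; 1,2,1,3,2,2,2,3,1,2,1,36] for √351; ℓ=12 ⇒ convergent index 11
a_0=18:  p_0=18·1+0=18,  q_0=18·0+1=1
…
a_5=2:  p_5=2·281+75=637,  q_5=2·15+4=34
a_6=2:  p_6=2·637+281=1555,  q_6=2·34+15=83
…
a_10=2:  p_10=2·16543+12796=45882,  q_10=2·883+683=2449
a_11=1:  p_11=1·45882+16543=62425,  q_11=1·2449+883=3332
(x₁, y₁) = (62425, 3332);  62425² − 351·3332² = 1 ✓
k=2:  x_2 = 62425·62425+351·3332·3332 = 7793761249,  y_2 = 62425·3332+3332·62425 = 416000200

62425 3332
7793761249 416000200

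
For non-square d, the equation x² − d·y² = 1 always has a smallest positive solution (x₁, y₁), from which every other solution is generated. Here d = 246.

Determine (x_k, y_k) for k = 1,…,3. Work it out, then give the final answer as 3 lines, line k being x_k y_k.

88805 5662
15772656049 1005627820
2801381440774085 178609557104538

d=246: √d = [15; 1,2,5,1,14,1,5,2,1,30] (ℓ=10, even), read p_9/q_9
k=0  a_k=15  p_k/q_k = 15/1
…
k=2  a_k=2  p_k/q_k = 47/3
…
k=4  a_k=1  p_k/q_k = 298/19
…
k=7  a_k=5  p_k/q_k = 28028/1787
k=8  a_k=2  p_k/q_k = 60777/3875
k=9  a_k=1  p_k/q_k = 88805/5662
→ (88805, 5662).  Check: 88805²=7886328025, 246·5662²=7886328024, difference 1.
n=2: (88805,5662)∘(88805,5662) = (88805·88805+246·5662·5662, 88805·5662+5662·88805) = (15772656049,1005627820)
n=3: (15772656049,1005627820)∘(88805,5662) = (88805·15772656049+246·5662·1005627820, 88805·1005627820+5662·15772656049) = (2801381440774085,178609557104538)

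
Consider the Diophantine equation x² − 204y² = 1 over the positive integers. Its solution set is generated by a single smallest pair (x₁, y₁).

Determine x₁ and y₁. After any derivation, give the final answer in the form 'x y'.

√204 = [14; 3,1,1,6,1,1,3,28, …], period ℓ=8 (even) → k=7
k=0  a_k=14  p_k/q_k = 14/1
k=1  a_k=3  p_k/q_k = 43/3
k=2  a_k=1  p_k/q_k = 57/4
…
k=4  a_k=6  p_k/q_k = 657/46
k=5  a_k=1  p_k/q_k = 757/53
k=6  a_k=1  p_k/q_k = 1414/99
k=7  a_k=3  p_k/q_k = 4999/350
(x₁, y₁) = (4999, 350);  4999² − 204·350² = 1 ✓

4999 350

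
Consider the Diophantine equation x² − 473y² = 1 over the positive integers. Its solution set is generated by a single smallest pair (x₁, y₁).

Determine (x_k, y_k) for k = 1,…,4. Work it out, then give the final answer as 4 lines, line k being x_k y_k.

[21; 1,2,1,42] for √473; ℓ=4 ⇒ convergent index 3
step 0: (21, 1)  from 21·(1,0) + (0,1)
…
step 2: (65, 3)  from 2·(22,1) + (21,1)
step 3: (87, 4)  from 1·(65,3) + (22,1)
→ (87, 4).  Check: 87²=7569, 473·4²=7568, difference 1.
(x_2, y_2) = (87·87 + 473·4·4, 87·4 + 4·87) = (15137, 696)
(x_3, y_3) = (87·15137 + 473·4·696, 87·696 + 4·15137) = (2633751, 121100)
(x_4, y_4) = (87·2633751 + 473·4·121100, 87·121100 + 4·2633751) = (458257537, 21070704)

87 4
15137 696
2633751 121100
458257537 21070704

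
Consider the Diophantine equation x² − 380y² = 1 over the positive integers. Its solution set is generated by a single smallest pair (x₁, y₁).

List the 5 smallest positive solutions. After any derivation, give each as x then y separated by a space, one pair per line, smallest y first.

√380 → a₀=19, period (2,38); ℓ=2 even so k=1
a_0=19:  p_0=19·1+0=19,  q_0=19·0+1=1
a_1=2:  p_1=2·19+1=39,  q_1=2·1+0=2
→ (39, 2).  Check: 39²=1521, 380·2²=1520, difference 1.
(x_2, y_2) = (39·39 + 380·2·2, 39·2 + 2·39) = (3041, 156)
(x_3, y_3) = (39·3041 + 380·2·156, 39·156 + 2·3041) = (237159, 12166)
(x_4, y_4) = (39·237159 + 380·2·12166, 39·12166 + 2·237159) = (18495361, 948792)
(x_5, y_5) = (39·18495361 + 380·2·948792, 39·948792 + 2·18495361) = (1442400999, 73993610)

39 2
3041 156
237159 12166
18495361 948792
1442400999 73993610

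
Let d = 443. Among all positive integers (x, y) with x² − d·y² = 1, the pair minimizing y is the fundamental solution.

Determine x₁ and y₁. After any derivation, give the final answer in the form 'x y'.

√443 = [21; 21,42, …], period ℓ=2 (even) → k=1
k=0  a_k=21  p_k/q_k = 21/1
k=1  a_k=21  p_k/q_k = 442/21
fundamental: x₁=442, y₁=21  (since 195364 − 443·441 = 1)

442 21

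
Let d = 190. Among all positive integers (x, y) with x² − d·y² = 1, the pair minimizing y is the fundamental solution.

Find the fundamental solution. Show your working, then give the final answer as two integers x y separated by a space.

[13; 1,3,1,1,1,…,3,1,26] for √190; ℓ=14 ⇒ convergent index 13
a_0=13:  p_0=13·1+0=13,  q_0=13·0+1=1
a_1=1:  p_1=1·13+1=14,  q_1=1·1+0=1
a_2=3:  p_2=3·14+13=55,  q_2=3·1+1=4
a_3=1:  p_3=1·55+14=69,  q_3=1·4+1=5
…
a_5=1:  p_5=1·124+69=193,  q_5=1·9+5=14
a_6=2:  p_6=2·193+124=510,  q_6=2·14+9=37
…
a_8=2:  p_8=2·1213+510=2936,  q_8=2·88+37=213
…
a_10=1:  p_10=1·4149+2936=7085,  q_10=1·301+213=514
a_11=1:  p_11=1·7085+4149=11234,  q_11=1·514+301=815
a_12=3:  p_12=3·11234+7085=40787,  q_12=3·815+514=2959
a_13=1:  p_13=1·40787+11234=52021,  q_13=1·2959+815=3774
(x₁, y₁) = (52021, 3774);  52021² − 190·3774² = 1 ✓

52021 3774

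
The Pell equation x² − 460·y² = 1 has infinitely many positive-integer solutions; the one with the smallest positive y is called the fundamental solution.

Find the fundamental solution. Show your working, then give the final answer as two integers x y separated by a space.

2535751 118230

√460 → a₀=21, period (2,4,3,1,2,10,2,1,3,4,2,42); ℓ=12 even so k=11
step 0: (21, 1)  from 21·(1,0) + (0,1)
step 1: (43, 2)  from 2·(21,1) + (1,0)
step 2: (193, 9)  from 4·(43,2) + (21,1)
step 3: (622, 29)  from 3·(193,9) + (43,2)
step 4: (815, 38)  from 1·(622,29) + (193,9)
step 5: (2252, 105)  from 2·(815,38) + (622,29)
…
step 7: (48922, 2281)  from 2·(23335,1088) + (2252,105)
…
step 9: (265693, 12388)  from 3·(72257,3369) + (48922,2281)
step 10: (1135029, 52921)  from 4·(265693,12388) + (72257,3369)
step 11: (2535751, 118230)  from 2·(1135029,52921) + (265693,12388)
fundamental: x₁=2535751, y₁=118230  (since 6430033134001 − 460·13978332900 = 1)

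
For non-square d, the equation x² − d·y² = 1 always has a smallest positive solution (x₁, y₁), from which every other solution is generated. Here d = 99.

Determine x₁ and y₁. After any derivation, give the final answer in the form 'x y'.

10 1

[9; 1,18] for √99; ℓ=2 ⇒ convergent index 1
k=0  a_k=9  p_k/q_k = 9/1
k=1  a_k=1  p_k/q_k = 10/1
fundamental: x₁=10, y₁=1  (since 100 − 99·1 = 1)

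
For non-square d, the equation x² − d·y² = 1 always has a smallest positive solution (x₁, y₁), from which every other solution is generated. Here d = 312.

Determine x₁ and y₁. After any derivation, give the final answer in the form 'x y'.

[17; 1,1,1,34] for √312; ℓ=4 ⇒ convergent index 3
k=0  a_k=17  p_k/q_k = 17/1
k=1  a_k=1  p_k/q_k = 18/1
k=2  a_k=1  p_k/q_k = 35/2
k=3  a_k=1  p_k/q_k = 53/3
→ (53, 3).  Check: 53²=2809, 312·3²=2808, difference 1.

53 3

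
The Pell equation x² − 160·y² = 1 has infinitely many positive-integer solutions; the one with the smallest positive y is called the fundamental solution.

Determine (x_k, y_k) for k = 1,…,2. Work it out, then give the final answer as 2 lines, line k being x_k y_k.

721 57
1039681 82194

√160 = [12; 1,1,1,5,1,1,1,24, …], period ℓ=8 (even) → k=7
a_0=12:  p_0=12·1+0=12,  q_0=12·0+1=1
a_1=1:  p_1=1·12+1=13,  q_1=1·1+0=1
a_2=1:  p_2=1·13+12=25,  q_2=1·1+1=2
a_3=1:  p_3=1·25+13=38,  q_3=1·2+1=3
a_4=5:  p_4=5·38+25=215,  q_4=5·3+2=17
a_5=1:  p_5=1·215+38=253,  q_5=1·17+3=20
a_6=1:  p_6=1·253+215=468,  q_6=1·20+17=37
a_7=1:  p_7=1·468+253=721,  q_7=1·37+20=57
→ (721, 57).  Check: 721²=519841, 160·57²=519840, difference 1.
n=2: (721,57)∘(721,57) = (721·721+160·57·57, 721·57+57·721) = (1039681,82194)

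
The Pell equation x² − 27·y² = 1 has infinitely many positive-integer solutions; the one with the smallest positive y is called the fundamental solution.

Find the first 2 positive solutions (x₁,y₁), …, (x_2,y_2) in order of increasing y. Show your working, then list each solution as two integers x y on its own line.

26 5
1351 260

√27 = [5; 5,10, …], period ℓ=2 (even) → k=1
i=0: a=5 ⇒ p=5, q=1
i=1: a=5 ⇒ p=26, q=5
fundamental: x₁=26, y₁=5  (since 676 − 27·25 = 1)
k=2:  x_2 = 26·26+27·5·5 = 1351,  y_2 = 26·5+5·26 = 260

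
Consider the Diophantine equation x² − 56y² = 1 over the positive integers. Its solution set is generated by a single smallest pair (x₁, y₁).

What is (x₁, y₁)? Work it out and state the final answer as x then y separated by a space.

d=56: √d = [7; 2,14] (ℓ=2, even), read p_1/q_1
a_0=7:  p_0=7·1+0=7,  q_0=7·0+1=1
a_1=2:  p_1=2·7+1=15,  q_1=2·1+0=2
fundamental: x₁=15, y₁=2  (since 225 − 56·4 = 1)

15 2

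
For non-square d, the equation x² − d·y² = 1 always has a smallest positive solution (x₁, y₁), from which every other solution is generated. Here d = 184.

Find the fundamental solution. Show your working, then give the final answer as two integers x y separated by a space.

d=184: √d = [13; 1,1,3,2,1,2,1,2,3,1,1,26] (ℓ=12, even), read p_11/q_11
k=0  a_k=13  p_k/q_k = 13/1
…
k=2  a_k=1  p_k/q_k = 27/2
…
k=4  a_k=2  p_k/q_k = 217/16
…
k=6  a_k=2  p_k/q_k = 841/62
k=7  a_k=1  p_k/q_k = 1153/85
…
k=9  a_k=3  p_k/q_k = 10594/781
k=10  a_k=1  p_k/q_k = 13741/1013
k=11  a_k=1  p_k/q_k = 24335/1794
fundamental: x₁=24335, y₁=1794  (since 592192225 − 184·3218436 = 1)

24335 1794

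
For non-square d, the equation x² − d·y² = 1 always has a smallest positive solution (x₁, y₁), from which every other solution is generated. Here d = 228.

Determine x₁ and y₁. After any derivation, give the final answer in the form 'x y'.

151 10

[15; 10,30] for √228; ℓ=2 ⇒ convergent index 1
k=0  a_k=15  p_k/q_k = 15/1
k=1  a_k=10  p_k/q_k = 151/10
(x₁, y₁) = (151, 10);  151² − 228·10² = 1 ✓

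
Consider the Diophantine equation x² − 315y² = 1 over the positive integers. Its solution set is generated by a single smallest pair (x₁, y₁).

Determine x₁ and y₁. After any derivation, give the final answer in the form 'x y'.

d=315: √d = [17; 1,2,1,34] (ℓ=4, even), read p_3/q_3
step 0: (17, 1)  from 17·(1,0) + (0,1)
step 1: (18, 1)  from 1·(17,1) + (1,0)
step 2: (53, 3)  from 2·(18,1) + (17,1)
step 3: (71, 4)  from 1·(53,3) + (18,1)
(x₁, y₁) = (71, 4);  71² − 315·4² = 1 ✓

71 4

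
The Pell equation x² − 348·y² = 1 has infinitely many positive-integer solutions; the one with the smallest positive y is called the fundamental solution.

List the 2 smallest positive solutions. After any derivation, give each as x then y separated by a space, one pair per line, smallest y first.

[18; 1,1,1,8,1,1,1,36] for √348; ℓ=8 ⇒ convergent index 7
i=0: a=18 ⇒ p=18, q=1
i=1: a=1 ⇒ p=19, q=1
i=2: a=1 ⇒ p=37, q=2
i=3: a=1 ⇒ p=56, q=3
i=4: a=8 ⇒ p=485, q=26
…
i=6: a=1 ⇒ p=1026, q=55
i=7: a=1 ⇒ p=1567, q=84
(x₁, y₁) = (1567, 84);  1567² − 348·84² = 1 ✓
k=2:  x_2 = 1567·1567+348·84·84 = 4910977,  y_2 = 1567·84+84·1567 = 263256

1567 84
4910977 263256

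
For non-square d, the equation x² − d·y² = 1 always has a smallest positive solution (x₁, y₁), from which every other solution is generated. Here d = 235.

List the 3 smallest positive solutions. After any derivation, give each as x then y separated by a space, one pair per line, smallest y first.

46 3
4231 276
389206 25389

√235 → a₀=15, period (3,30); ℓ=2 even so k=1
i=0: a=15 ⇒ p=15, q=1
i=1: a=3 ⇒ p=46, q=3
(x₁, y₁) = (46, 3);  46² − 235·3² = 1 ✓
(46+3√235)^2 = 4231 + 276√235
(46+3√235)^3 = 389206 + 25389√235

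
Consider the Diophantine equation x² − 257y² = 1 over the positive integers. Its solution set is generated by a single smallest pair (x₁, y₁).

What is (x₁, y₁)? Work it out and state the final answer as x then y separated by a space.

513 32

d=257: √d = [16; 32] (ℓ=1, odd), read p_1/q_1
k=0  a_k=16  p_k/q_k = 16/1
k=1  a_k=32  p_k/q_k = 513/32
fundamental: x₁=513, y₁=32  (since 263169 − 257·1024 = 1)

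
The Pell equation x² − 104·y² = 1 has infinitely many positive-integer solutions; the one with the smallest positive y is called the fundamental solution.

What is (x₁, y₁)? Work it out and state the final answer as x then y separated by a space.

√104 = [10; 5,20, …], period ℓ=2 (even) → k=1
a_0=10:  p_0=10·1+0=10,  q_0=10·0+1=1
a_1=5:  p_1=5·10+1=51,  q_1=5·1+0=5
(x₁, y₁) = (51, 5);  51² − 104·5² = 1 ✓

51 5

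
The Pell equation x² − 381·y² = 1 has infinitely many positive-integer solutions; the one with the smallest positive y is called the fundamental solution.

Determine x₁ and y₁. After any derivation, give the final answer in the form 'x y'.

d=381: √d = [19; 1,1,12,1,1,38] (ℓ=6, even), read p_5/q_5
k=0  a_k=19  p_k/q_k = 19/1
…
k=3  a_k=12  p_k/q_k = 488/25
k=4  a_k=1  p_k/q_k = 527/27
k=5  a_k=1  p_k/q_k = 1015/52
(x₁, y₁) = (1015, 52);  1015² − 381·52² = 1 ✓

1015 52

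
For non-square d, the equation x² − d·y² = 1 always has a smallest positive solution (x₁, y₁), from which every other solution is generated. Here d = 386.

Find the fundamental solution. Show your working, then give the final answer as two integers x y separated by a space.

111555 5678

√386 = [19; 1,1,1,4,1,18,1,4,1,1,1,38, …], period ℓ=12 (even) → k=11
a_0=19:  p_0=19·1+0=19,  q_0=19·0+1=1
…
a_2=1:  p_2=1·20+19=39,  q_2=1·1+1=2
a_3=1:  p_3=1·39+20=59,  q_3=1·2+1=3
…
a_5=1:  p_5=1·275+59=334,  q_5=1·14+3=17
…
a_8=4:  p_8=4·6621+6287=32771,  q_8=4·337+320=1668
…
a_10=1:  p_10=1·39392+32771=72163,  q_10=1·2005+1668=3673
a_11=1:  p_11=1·72163+39392=111555,  q_11=1·3673+2005=5678
→ (111555, 5678).  Check: 111555²=12444518025, 386·5678²=12444518024, difference 1.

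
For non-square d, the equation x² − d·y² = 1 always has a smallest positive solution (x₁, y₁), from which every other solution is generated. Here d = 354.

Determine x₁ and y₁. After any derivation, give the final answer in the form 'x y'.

258065 13716

√354 → a₀=18, period (1,4,2,2,18,2,2,4,1,36); ℓ=10 even so k=9
step 0: (18, 1)  from 18·(1,0) + (0,1)
…
step 2: (94, 5)  from 4·(19,1) + (18,1)
…
step 4: (508, 27)  from 2·(207,11) + (94,5)
step 5: (9351, 497)  from 18·(508,27) + (207,11)
step 6: (19210, 1021)  from 2·(9351,497) + (508,27)
step 7: (47771, 2539)  from 2·(19210,1021) + (9351,497)
step 8: (210294, 11177)  from 4·(47771,2539) + (19210,1021)
step 9: (258065, 13716)  from 1·(210294,11177) + (47771,2539)
fundamental: x₁=258065, y₁=13716  (since 66597544225 − 354·188128656 = 1)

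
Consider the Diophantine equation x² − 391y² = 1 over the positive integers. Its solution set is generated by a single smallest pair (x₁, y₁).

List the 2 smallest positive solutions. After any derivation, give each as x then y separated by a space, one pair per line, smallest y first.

√391 → a₀=19, period (1,3,2,2,1,…,3,1,38); ℓ=16 even so k=15
i=0: a=19 ⇒ p=19, q=1
…
i=4: a=2 ⇒ p=435, q=22
…
i=10: a=1 ⇒ p=160266, q=8105
…
i=12: a=2 ⇒ p=696292, q=35213
…
i=14: a=3 ⇒ p=5678083, q=287153
i=15: a=1 ⇒ p=7338680, q=371133
fundamental: x₁=7338680, y₁=371133  (since 53856224142400 − 391·137739703689 = 1)
(x_2, y_2) = (7338680·7338680 + 391·371133·371133, 7338680·371133 + 371133·7338680) = (107712448284799, 5447252648880)

7338680 371133
107712448284799 5447252648880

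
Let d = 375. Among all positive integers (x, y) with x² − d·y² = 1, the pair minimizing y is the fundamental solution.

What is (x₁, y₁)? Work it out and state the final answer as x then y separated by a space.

15124 781

√375 = [19; 2,1,2,1,5,1,2,1,2,38, …], period ℓ=10 (even) → k=9
i=0: a=19 ⇒ p=19, q=1
…
i=3: a=2 ⇒ p=155, q=8
i=4: a=1 ⇒ p=213, q=11
…
i=6: a=1 ⇒ p=1433, q=74
…
i=8: a=1 ⇒ p=5519, q=285
i=9: a=2 ⇒ p=15124, q=781
→ (15124, 781).  Check: 15124²=228735376, 375·781²=228735375, difference 1.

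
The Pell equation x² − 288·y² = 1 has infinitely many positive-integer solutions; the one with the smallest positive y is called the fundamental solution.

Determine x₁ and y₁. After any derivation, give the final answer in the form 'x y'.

17 1

√288 → a₀=16, period (1,32); ℓ=2 even so k=1
k=0  a_k=16  p_k/q_k = 16/1
k=1  a_k=1  p_k/q_k = 17/1
(x₁, y₁) = (17, 1);  17² − 288·1² = 1 ✓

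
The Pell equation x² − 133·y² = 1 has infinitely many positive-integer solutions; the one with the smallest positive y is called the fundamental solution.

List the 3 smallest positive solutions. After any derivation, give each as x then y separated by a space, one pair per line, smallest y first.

2588599 224460
13401689565601 1162073863080
69383200415647777399 6016286479789825380

[11; 1,1,7,5,1,…,1,1,22] for √133; ℓ=16 ⇒ convergent index 15
k=0  a_k=11  p_k/q_k = 11/1
k=1  a_k=1  p_k/q_k = 12/1
k=2  a_k=1  p_k/q_k = 23/2
k=3  a_k=7  p_k/q_k = 173/15
k=4  a_k=5  p_k/q_k = 888/77
k=5  a_k=1  p_k/q_k = 1061/92
k=6  a_k=1  p_k/q_k = 1949/169
k=7  a_k=1  p_k/q_k = 3010/261
k=8  a_k=2  p_k/q_k = 7969/691
k=9  a_k=1  p_k/q_k = 10979/952
k=10  a_k=1  p_k/q_k = 18948/1643
…
k=12  a_k=5  p_k/q_k = 168583/14618
k=13  a_k=7  p_k/q_k = 1210008/104921
k=14  a_k=1  p_k/q_k = 1378591/119539
k=15  a_k=1  p_k/q_k = 2588599/224460
→ (2588599, 224460).  Check: 2588599²=6700844782801, 133·224460²=6700844782800, difference 1.
(x_2, y_2) = (2588599·2588599 + 133·224460·224460, 2588599·224460 + 224460·2588599) = (13401689565601, 1162073863080)
(x_3, y_3) = (2588599·13401689565601 + 133·224460·1162073863080, 2588599·1162073863080 + 224460·13401689565601) = (69383200415647777399, 6016286479789825380)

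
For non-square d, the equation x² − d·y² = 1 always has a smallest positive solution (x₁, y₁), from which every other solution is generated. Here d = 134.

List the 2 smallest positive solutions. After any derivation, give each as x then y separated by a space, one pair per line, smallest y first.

145925 12606
42588211249 3679061100

d=134: √d = [11; 1,1,2,1,3,…,1,1,22] (ℓ=14, even), read p_13/q_13
step 0: (11, 1)  from 11·(1,0) + (0,1)
step 1: (12, 1)  from 1·(11,1) + (1,0)
step 2: (23, 2)  from 1·(12,1) + (11,1)
…
step 4: (81, 7)  from 1·(58,5) + (23,2)
step 5: (301, 26)  from 3·(81,7) + (58,5)
step 6: (382, 33)  from 1·(301,26) + (81,7)
…
step 8: (4503, 389)  from 1·(4121,356) + (382,33)
…
step 11: (61896, 5347)  from 2·(22133,1912) + (17630,1523)
step 12: (84029, 7259)  from 1·(61896,5347) + (22133,1912)
step 13: (145925, 12606)  from 1·(84029,7259) + (61896,5347)
→ (145925, 12606).  Check: 145925²=21294105625, 134·12606²=21294105624, difference 1.
(x_2, y_2) = (145925·145925 + 134·12606·12606, 145925·12606 + 12606·145925) = (42588211249, 3679061100)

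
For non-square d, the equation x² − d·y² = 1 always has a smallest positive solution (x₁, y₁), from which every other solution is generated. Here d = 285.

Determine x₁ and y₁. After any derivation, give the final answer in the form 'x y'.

[16; 1,7,2,7,1,32] for √285; ℓ=6 ⇒ convergent index 5
k=0  a_k=16  p_k/q_k = 16/1
…
k=4  a_k=7  p_k/q_k = 2144/127
k=5  a_k=1  p_k/q_k = 2431/144
→ (2431, 144).  Check: 2431²=5909761, 285·144²=5909760, difference 1.

2431 144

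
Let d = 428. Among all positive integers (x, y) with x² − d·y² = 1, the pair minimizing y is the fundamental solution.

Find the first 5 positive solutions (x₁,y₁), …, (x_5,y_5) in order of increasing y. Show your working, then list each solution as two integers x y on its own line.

1850887 89466
6851565373537 331182912684
25362946559057703751 1225964295417811950
93887896135702420679780737 4538242753705644230486616
347551772829818329662915600223687 16799549031354731501369944644834

[20; 1,2,4,1,5,10,5,1,4,2,1,40] for √428; ℓ=12 ⇒ convergent index 11
i=0: a=20 ⇒ p=20, q=1
…
i=2: a=2 ⇒ p=62, q=3
…
i=10: a=2 ⇒ p=1273708, q=61567
i=11: a=1 ⇒ p=1850887, q=89466
fundamental: x₁=1850887, y₁=89466  (since 3425782686769 − 428·8004165156 = 1)
(1850887+89466√428)^2 = 6851565373537 + 331182912684√428
(1850887+89466√428)^3 = 25362946559057703751 + 1225964295417811950√428
(1850887+89466√428)^4 = 93887896135702420679780737 + 4538242753705644230486616√428
(1850887+89466√428)^5 = 347551772829818329662915600223687 + 16799549031354731501369944644834√428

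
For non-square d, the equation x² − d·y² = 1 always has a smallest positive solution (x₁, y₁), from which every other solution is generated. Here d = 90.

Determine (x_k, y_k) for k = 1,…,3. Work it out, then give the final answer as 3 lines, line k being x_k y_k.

19 2
721 76
27379 2886

d=90: √d = [9; 2,18] (ℓ=2, even), read p_1/q_1
a_0=9:  p_0=9·1+0=9,  q_0=9·0+1=1
a_1=2:  p_1=2·9+1=19,  q_1=2·1+0=2
→ (19, 2).  Check: 19²=361, 90·2²=360, difference 1.
n=2: (19,2)∘(19,2) = (19·19+90·2·2, 19·2+2·19) = (721,76)
n=3: (721,76)∘(19,2) = (19·721+90·2·76, 19·76+2·721) = (27379,2886)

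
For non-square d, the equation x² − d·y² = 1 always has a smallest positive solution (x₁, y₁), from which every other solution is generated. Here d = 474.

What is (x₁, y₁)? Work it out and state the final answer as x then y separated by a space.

√474 = [21; 1,3,2,1,1,…,3,1,42, …], period ℓ=14 (even) → k=13
step 0: (21, 1)  from 21·(1,0) + (0,1)
…
step 2: (87, 4)  from 3·(22,1) + (21,1)
step 3: (196, 9)  from 2·(87,4) + (22,1)
…
step 6: (762, 35)  from 1·(479,22) + (283,13)
…
step 8: (5813, 267)  from 1·(5051,232) + (762,35)
step 9: (10864, 499)  from 1·(5813,267) + (5051,232)
…
step 11: (44218, 2031)  from 2·(16677,766) + (10864,499)
step 12: (149331, 6859)  from 3·(44218,2031) + (16677,766)
step 13: (193549, 8890)  from 1·(149331,6859) + (44218,2031)
(x₁, y₁) = (193549, 8890);  193549² − 474·8890² = 1 ✓

193549 8890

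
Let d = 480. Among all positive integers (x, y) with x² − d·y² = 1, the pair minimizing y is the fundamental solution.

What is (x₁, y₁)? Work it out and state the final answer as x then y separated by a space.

√480 → a₀=21, period (1,9,1,42); ℓ=4 even so k=3
a_0=21:  p_0=21·1+0=21,  q_0=21·0+1=1
a_1=1:  p_1=1·21+1=22,  q_1=1·1+0=1
a_2=9:  p_2=9·22+21=219,  q_2=9·1+1=10
a_3=1:  p_3=1·219+22=241,  q_3=1·10+1=11
(x₁, y₁) = (241, 11);  241² − 480·11² = 1 ✓

241 11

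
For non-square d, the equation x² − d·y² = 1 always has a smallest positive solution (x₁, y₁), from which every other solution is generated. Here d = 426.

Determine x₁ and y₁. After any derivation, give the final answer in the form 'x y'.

[20; 1,1,1,3,2,6,2,3,1,1,1,40] for √426; ℓ=12 ⇒ convergent index 11
step 0: (20, 1)  from 20·(1,0) + (0,1)
…
step 2: (41, 2)  from 1·(21,1) + (20,1)
step 3: (62, 3)  from 1·(41,2) + (21,1)
step 4: (227, 11)  from 3·(62,3) + (41,2)
…
step 6: (3323, 161)  from 6·(516,25) + (227,11)
…
step 9: (31971, 1549)  from 1·(24809,1202) + (7162,347)
step 10: (56780, 2751)  from 1·(31971,1549) + (24809,1202)
step 11: (88751, 4300)  from 1·(56780,2751) + (31971,1549)
(x₁, y₁) = (88751, 4300);  88751² − 426·4300² = 1 ✓

88751 4300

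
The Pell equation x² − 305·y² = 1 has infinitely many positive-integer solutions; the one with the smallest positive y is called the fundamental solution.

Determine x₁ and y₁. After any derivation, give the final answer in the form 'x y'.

489 28

√305 = [17; 2,6,2,34, …], period ℓ=4 (even) → k=3
a_0=17:  p_0=17·1+0=17,  q_0=17·0+1=1
a_1=2:  p_1=2·17+1=35,  q_1=2·1+0=2
a_2=6:  p_2=6·35+17=227,  q_2=6·2+1=13
a_3=2:  p_3=2·227+35=489,  q_3=2·13+2=28
fundamental: x₁=489, y₁=28  (since 239121 − 305·784 = 1)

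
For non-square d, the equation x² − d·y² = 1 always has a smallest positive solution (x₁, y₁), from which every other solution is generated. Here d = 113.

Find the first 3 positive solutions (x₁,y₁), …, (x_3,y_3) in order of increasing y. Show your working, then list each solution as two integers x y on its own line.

1204353 113296
2900932297217 272896754976
6987493029899166849 657328051091107760

√113 → a₀=10, period (1,1,1,2,2,1,1,1,20); ℓ=9 odd so k=17
k=0  a_k=10  p_k/q_k = 10/1
k=1  a_k=1  p_k/q_k = 11/1
k=2  a_k=1  p_k/q_k = 21/2
k=3  a_k=1  p_k/q_k = 32/3
k=4  a_k=2  p_k/q_k = 85/8
k=5  a_k=2  p_k/q_k = 202/19
k=6  a_k=1  p_k/q_k = 287/27
k=7  a_k=1  p_k/q_k = 489/46
k=8  a_k=1  p_k/q_k = 776/73
k=9  a_k=20  p_k/q_k = 16009/1506
k=10  a_k=1  p_k/q_k = 16785/1579
k=11  a_k=1  p_k/q_k = 32794/3085
…
k=13  a_k=2  p_k/q_k = 131952/12413
k=14  a_k=2  p_k/q_k = 313483/29490
k=15  a_k=1  p_k/q_k = 445435/41903
k=16  a_k=1  p_k/q_k = 758918/71393
k=17  a_k=1  p_k/q_k = 1204353/113296
(x₁, y₁) = (1204353, 113296);  1204353² − 113·113296² = 1 ✓
k=2:  x_2 = 1204353·1204353+113·113296·113296 = 2900932297217,  y_2 = 1204353·113296+113296·1204353 = 272896754976
k=3:  x_3 = 1204353·2900932297217+113·113296·272896754976 = 6987493029899166849,  y_3 = 1204353·272896754976+113296·2900932297217 = 657328051091107760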